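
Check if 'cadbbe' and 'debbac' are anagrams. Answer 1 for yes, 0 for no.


Sort characters of 'cadbbe': 'abbcde'
Sort characters of 'debbac': 'abbcde'
Sorted forms match -> they ARE anagrams
Result: 1

1


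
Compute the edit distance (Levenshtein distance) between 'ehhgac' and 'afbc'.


Building DP table for s1='ehhgac' (len 6) and s2='afbc' (len 4):
       a  f  b  c
    0  1  2  3  4
  e 1  1  2  3  4
  h 2  2  2  3  4
  h 3  3  3  3  4
  g 4  4  4  4  4
  a 5  4  5  5  5
  c 6  5  5  6  5
Edit distance = dp[6][4] = 5

5


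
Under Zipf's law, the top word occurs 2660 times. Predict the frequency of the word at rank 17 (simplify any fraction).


Zipf's law: freq(rank) = f1 / rank
f1 = 2660, rank = 17
freq = 2660 / 17
GCD(2660, 17) = 1
Simplified: 2660/17

2660/17


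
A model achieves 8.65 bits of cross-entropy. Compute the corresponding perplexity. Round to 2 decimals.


Perplexity formula: PP = 2^H
H = 8.65
PP = 2^8.65
Decompose: 2^8.65 = 2^8 * 2^0.65
2^8 = 256, 2^0.65 ~ 1.5691682
PP ~ 256 * 1.5691682 = 401.7070592
Rounded to 2 decimals: 401.71

401.71


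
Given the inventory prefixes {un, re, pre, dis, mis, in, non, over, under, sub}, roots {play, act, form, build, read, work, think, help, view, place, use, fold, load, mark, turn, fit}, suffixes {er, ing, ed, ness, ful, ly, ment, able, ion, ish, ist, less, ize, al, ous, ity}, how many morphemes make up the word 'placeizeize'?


Segmenting 'placeizeize' against the inventory:
  'place' -> root (morpheme 1)
  'ize' -> suffix (morpheme 2)
  'ize' -> suffix (morpheme 3)
Total morphemes: 3

3


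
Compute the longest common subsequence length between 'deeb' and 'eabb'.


DP table for LCS of 'deeb' and 'eabb':
       e  a  b  b
    0  0  0  0  0
  d 0  0  0  0  0
  e 0  1  1  1  1
  e 0  1  1  1  1
  b 0  1  1  2  2
LCS: 'eb'
LCS length = 2

2


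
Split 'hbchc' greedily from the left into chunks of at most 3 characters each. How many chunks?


'hbchc' has 5 characters.
Chunking with max size 3:
  Chunk 1: 'hbc' (positions 0-2)
  Chunk 2: 'hc' (positions 3-4)
Total chunks: ceil(5 / 3) = 2

2


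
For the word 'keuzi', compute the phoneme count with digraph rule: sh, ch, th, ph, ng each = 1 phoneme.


Parsing 'keuzi' greedily, digraphs first:
  'k' -> consonant phoneme (phonemes so far: 1)
  'e' -> vowel phoneme (phonemes so far: 2)
  'u' -> vowel phoneme (phonemes so far: 3)
  'z' -> consonant phoneme (phonemes so far: 4)
  'i' -> vowel phoneme (phonemes so far: 5)
Total phonemes: 5

5


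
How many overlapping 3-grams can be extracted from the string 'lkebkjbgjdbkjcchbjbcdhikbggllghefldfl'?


String 'lkebkjbgjdbkjcchbjbcdhikbggllghefldfl' has length L = 37.
Number of overlapping n-grams = L - n + 1
Substituting: 37 - 3 + 1 = 35

35


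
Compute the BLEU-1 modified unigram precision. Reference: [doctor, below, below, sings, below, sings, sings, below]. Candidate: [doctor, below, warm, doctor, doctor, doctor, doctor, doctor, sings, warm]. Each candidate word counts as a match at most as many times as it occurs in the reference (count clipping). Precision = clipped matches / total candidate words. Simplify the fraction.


Reference word counts: {'below': 4, 'doctor': 1, 'sings': 3}
Checking each candidate word (with clipping):
  'doctor' -> in reference (ref count 1, used 1/1) -> match (matches: 1)
  'below' -> in reference (ref count 4, used 1/4) -> match (matches: 2)
  'warm' -> not in reference -> no match (matches: 2)
  'doctor' -> ref count 1 already used up (1/1) -> clipped, no match (matches: 2)
  'doctor' -> ref count 1 already used up (1/1) -> clipped, no match (matches: 2)
  'doctor' -> ref count 1 already used up (1/1) -> clipped, no match (matches: 2)
  'doctor' -> ref count 1 already used up (1/1) -> clipped, no match (matches: 2)
  'doctor' -> ref count 1 already used up (1/1) -> clipped, no match (matches: 2)
  'sings' -> in reference (ref count 3, used 1/3) -> match (matches: 3)
  'warm' -> not in reference -> no match (matches: 3)
Clipped matches: 3, Candidate length: 10
Precision = 3/10

3/10


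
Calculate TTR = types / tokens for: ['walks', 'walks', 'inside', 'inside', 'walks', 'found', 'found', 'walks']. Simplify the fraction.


Tokens: 8
Unique types: ('found', 'inside', 'walks') = 3
TTR = 3/8
Already in lowest terms.

3/8


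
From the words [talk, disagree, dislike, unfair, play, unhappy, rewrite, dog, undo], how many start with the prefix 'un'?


Checking each word for prefix 'un':
  'talk' -> no (count: 0)
  'disagree' -> no (count: 0)
  'dislike' -> no (count: 0)
  'unfair' -> YES, starts with 'un' (count: 1)
  'play' -> no (count: 1)
  'unhappy' -> YES, starts with 'un' (count: 2)
  'rewrite' -> no (count: 2)
  'dog' -> no (count: 2)
  'undo' -> YES, starts with 'un' (count: 3)
Total with prefix 'un': 3

3


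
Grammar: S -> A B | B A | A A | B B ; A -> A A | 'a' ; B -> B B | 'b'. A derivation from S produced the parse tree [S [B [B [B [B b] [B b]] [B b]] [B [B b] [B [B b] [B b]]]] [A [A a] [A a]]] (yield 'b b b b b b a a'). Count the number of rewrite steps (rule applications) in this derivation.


Every bracketed nonterminal node [X ...] in the tree is produced by exactly one rule application.
Reading the tree off as a leftmost derivation:
  Step 1: S  =>  B A   (applied S -> B A)
  Step 2: B A  =>  B B A   (applied B -> B B)
  Step 3: B B A  =>  B B B A   (applied B -> B B)
  Step 4: B B B A  =>  B B B B A   (applied B -> B B)
  Step 5: B B B B A  =>  b B B B A   (applied B -> b)
  Step 6: b B B B A  =>  b b B B A   (applied B -> b)
  Step 7: b b B B A  =>  b b b B A   (applied B -> b)
  Step 8: b b b B A  =>  b b b B B A   (applied B -> B B)
  Step 9: b b b B B A  =>  b b b b B A   (applied B -> b)
  Step 10: b b b b B A  =>  b b b b B B A   (applied B -> B B)
  Step 11: b b b b B B A  =>  b b b b b B A   (applied B -> b)
  Step 12: b b b b b B A  =>  b b b b b b A   (applied B -> b)
  Step 13: b b b b b b A  =>  b b b b b b A A   (applied A -> A A)
  Step 14: b b b b b b A A  =>  b b b b b b a A   (applied A -> a)
  Step 15: b b b b b b a A  =>  b b b b b b a a   (applied A -> a)
Final yield: b b b b b b a a
Total rewrite steps: 15

15


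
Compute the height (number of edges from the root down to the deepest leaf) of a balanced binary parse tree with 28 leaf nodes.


In a balanced binary tree with n leaves the deepest leaf is ceil(log2(n)) edges below the root.
log2(28) = 4.8074
ceil(4.8074) = 5
height (edges) = 5

5


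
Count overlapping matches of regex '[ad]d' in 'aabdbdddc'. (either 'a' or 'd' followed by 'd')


Pattern: [ad]d means either 'a' or 'd' followed by 'd'.
Scanning 'aabdbdddc' position-by-position:
  Pos 0: window 'aa' -> no
  Pos 1: window 'ab' -> no
  Pos 2: window 'bd' -> no
  Pos 3: window 'db' -> no
  Pos 4: window 'bd' -> no
  Pos 5: window 'dd' -> MATCH
  Pos 6: window 'dd' -> MATCH
  Pos 7: window 'dc' -> no
  Pos 8: window 'c' -> no
Total matches: 2

2


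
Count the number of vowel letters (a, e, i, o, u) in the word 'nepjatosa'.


Scanning each character of 'nepjatosa':
  Position 1: 'n' -> consonant (running count: 0)
  Position 2: 'e' -> vowel (running count: 1)
  Position 3: 'p' -> consonant (running count: 1)
  Position 4: 'j' -> consonant (running count: 1)
  Position 5: 'a' -> vowel (running count: 2)
  Position 6: 't' -> consonant (running count: 2)
  Position 7: 'o' -> vowel (running count: 3)
  Position 8: 's' -> consonant (running count: 3)
  Position 9: 'a' -> vowel (running count: 4)
Total vowels: 4

4


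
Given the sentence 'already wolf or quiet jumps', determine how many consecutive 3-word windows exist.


Word trigrams from [5] words:
  Trigram 1: (already wolf or)
  Trigram 2: (wolf or quiet)
  Trigram 3: (or quiet jumps)
Total word trigrams: 5 - 2 = 3

3


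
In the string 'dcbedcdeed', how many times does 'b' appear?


Scanning 'dcbedcdeed' for 'b':
  Position 2: 'b' -> MATCH (count: 1)
Total occurrences of 'b': 1

1


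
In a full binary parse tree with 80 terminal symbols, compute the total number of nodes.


Leaf nodes (terminals): 80
Internal nodes = n - 1 = 80 - 1 = 79
Total = leaves + internal = 80 + 79 = 159

159


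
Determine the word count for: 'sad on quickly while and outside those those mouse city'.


Counting words by splitting on spaces:
  Word 1: 'sad'
  Word 2: 'on'
  Word 3: 'quickly'
  Word 4: 'while'
  Word 5: 'and'
  Word 6: 'outside'
  Word 7: 'those'
  Word 8: 'those'
  Word 9: 'mouse'
  Word 10: 'city'
Total words: 10

10


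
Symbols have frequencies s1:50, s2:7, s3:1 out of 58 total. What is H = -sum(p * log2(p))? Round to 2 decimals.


Computing entropy H = -sum(p_i * log2(p_i)):
  s1: p = 50/58 = 0.8621, -p*log2(p) = 0.1846
  s2: p = 7/58 = 0.1207, -p*log2(p) = 0.3682
  s3: p = 1/58 = 0.0172, -p*log2(p) = 0.1010
H = sum of terms = 0.6538
Rounded to 2 decimals: 0.65

0.65


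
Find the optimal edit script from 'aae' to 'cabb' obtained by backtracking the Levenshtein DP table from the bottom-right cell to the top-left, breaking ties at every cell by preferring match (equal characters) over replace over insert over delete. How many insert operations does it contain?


Edit distance = 3. Backtracking from cell (3, 4) with preference match > replace > insert > delete,
then listing the resulting alignment 'aae' -> 'cabb' left to right:
  Step 1: insert 'c' [insertion #1]
  Step 2: keep 'a'
  Step 3: replace a->b
  Step 4: replace e->b
Total insertions: 1

1


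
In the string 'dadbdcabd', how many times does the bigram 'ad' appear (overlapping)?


Scanning 'dadbdcabd' for bigram 'ad':
  Position 0: 'da' -> no
  Position 1: 'ad' -> MATCH
  Position 2: 'db' -> no
  Position 3: 'bd' -> no
  Position 4: 'dc' -> no
  Position 5: 'ca' -> no
  Position 6: 'ab' -> no
  Position 7: 'bd' -> no
Total matches: 1

1


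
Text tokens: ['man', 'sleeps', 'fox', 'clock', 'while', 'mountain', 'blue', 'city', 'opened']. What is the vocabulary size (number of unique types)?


Listing all tokens and tracking unique types:
  Token 1: 'man' -> NEW (unique so far: 1)
  Token 2: 'sleeps' -> NEW (unique so far: 2)
  Token 3: 'fox' -> NEW (unique so far: 3)
  Token 4: 'clock' -> NEW (unique so far: 4)
  Token 5: 'while' -> NEW (unique so far: 5)
  Token 6: 'mountain' -> NEW (unique so far: 6)
  Token 7: 'blue' -> NEW (unique so far: 7)
  Token 8: 'city' -> NEW (unique so far: 8)
  Token 9: 'opened' -> NEW (unique so far: 9)
Unique types: ('blue', 'city', 'clock', 'fox', 'man', 'mountain', 'opened', 'sleeps', 'while')
Vocabulary size: 9

9


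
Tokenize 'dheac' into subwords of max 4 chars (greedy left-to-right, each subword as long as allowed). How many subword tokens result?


'dheac' has 5 characters.
Chunking with max size 4:
  Chunk 1: 'dhea' (positions 0-3)
  Chunk 2: 'c' (positions 4-4)
Total chunks: ceil(5 / 4) = 2

2


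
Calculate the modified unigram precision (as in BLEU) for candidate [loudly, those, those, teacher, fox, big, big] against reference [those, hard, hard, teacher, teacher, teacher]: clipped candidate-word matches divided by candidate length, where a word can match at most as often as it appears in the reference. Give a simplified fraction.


Reference word counts: {'hard': 2, 'teacher': 3, 'those': 1}
Checking each candidate word (with clipping):
  'loudly' -> not in reference -> no match (matches: 0)
  'those' -> in reference (ref count 1, used 1/1) -> match (matches: 1)
  'those' -> ref count 1 already used up (1/1) -> clipped, no match (matches: 1)
  'teacher' -> in reference (ref count 3, used 1/3) -> match (matches: 2)
  'fox' -> not in reference -> no match (matches: 2)
  'big' -> not in reference -> no match (matches: 2)
  'big' -> not in reference -> no match (matches: 2)
Clipped matches: 2, Candidate length: 7
Precision = 2/7

2/7


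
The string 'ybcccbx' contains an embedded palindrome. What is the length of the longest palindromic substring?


Scanning 'ybcccbx' for palindromic substrings.
Substring at positions 1-5: 'bcccb'.
Check: reverse('bcccb') = 'bcccb' -> palindrome confirmed.
Neighbouring characters ('y' / 'x') break symmetry, so it cannot extend further.
No longer palindromic substring exists; longest length = 5

5


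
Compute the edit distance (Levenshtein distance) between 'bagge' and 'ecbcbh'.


Building DP table for s1='bagge' (len 5) and s2='ecbcbh' (len 6):
       e  c  b  c  b  h
    0  1  2  3  4  5  6
  b 1  1  2  2  3  4  5
  a 2  2  2  3  3  4  5
  g 3  3  3  3  4  4  5
  g 4  4  4  4  4  5  5
  e 5  4  5  5  5  5  6
Edit distance = dp[5][6] = 6

6


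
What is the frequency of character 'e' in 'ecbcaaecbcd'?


Scanning 'ecbcaaecbcd' for 'e':
  Position 0: 'e' -> MATCH (count: 1)
  Position 6: 'e' -> MATCH (count: 2)
Total occurrences of 'e': 2

2


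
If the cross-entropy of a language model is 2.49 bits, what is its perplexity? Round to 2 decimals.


Perplexity formula: PP = 2^H
H = 2.49
PP = 2^2.49
Decompose: 2^2.49 = 2^2 * 2^0.49
2^2 = 4, 2^0.49 ~ 1.4044449
PP ~ 4 * 1.4044449 = 5.6177796
Rounded to 2 decimals: 5.62

5.62


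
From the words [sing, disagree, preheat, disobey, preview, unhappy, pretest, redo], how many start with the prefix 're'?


Checking each word for prefix 're':
  'sing' -> no (count: 0)
  'disagree' -> no (count: 0)
  'preheat' -> no (count: 0)
  'disobey' -> no (count: 0)
  'preview' -> no (count: 0)
  'unhappy' -> no (count: 0)
  'pretest' -> no (count: 0)
  'redo' -> YES, starts with 're' (count: 1)
Total with prefix 're': 1

1


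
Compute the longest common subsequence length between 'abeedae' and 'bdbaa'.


DP table for LCS of 'abeedae' and 'bdbaa':
       b  d  b  a  a
    0  0  0  0  0  0
  a 0  0  0  0  1  1
  b 0  1  1  1  1  1
  e 0  1  1  1  1  1
  e 0  1  1  1  1  1
  d 0  1  2  2  2  2
  a 0  1  2  2  3  3
  e 0  1  2  2  3  3
LCS: 'bda'
LCS length = 3

3


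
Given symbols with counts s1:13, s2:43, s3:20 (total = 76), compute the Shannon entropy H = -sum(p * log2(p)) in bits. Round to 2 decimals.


Computing entropy H = -sum(p_i * log2(p_i)):
  s1: p = 13/76 = 0.1711, -p*log2(p) = 0.4358
  s2: p = 43/76 = 0.5658, -p*log2(p) = 0.4649
  s3: p = 20/76 = 0.2632, -p*log2(p) = 0.5068
H = sum of terms = 1.4075
Rounded to 2 decimals: 1.41

1.41


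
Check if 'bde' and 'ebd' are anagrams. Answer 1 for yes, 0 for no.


Sort characters of 'bde': 'bde'
Sort characters of 'ebd': 'bde'
Sorted forms match -> they ARE anagrams
Result: 1

1


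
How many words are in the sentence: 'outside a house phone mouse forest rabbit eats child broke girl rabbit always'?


Counting words by splitting on spaces:
  Word 1: 'outside'
  Word 2: 'a'
  Word 3: 'house'
  Word 4: 'phone'
  Word 5: 'mouse'
  Word 6: 'forest'
  Word 7: 'rabbit'
  Word 8: 'eats'
  Word 9: 'child'
  Word 10: 'broke'
  Word 11: 'girl'
  Word 12: 'rabbit'
  Word 13: 'always'
Total words: 13

13


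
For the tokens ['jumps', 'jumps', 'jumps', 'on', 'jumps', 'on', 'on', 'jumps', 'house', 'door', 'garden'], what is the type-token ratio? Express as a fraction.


Tokens: 11
Unique types: ('door', 'garden', 'house', 'jumps', 'on') = 5
TTR = 5/11
Already in lowest terms.

5/11


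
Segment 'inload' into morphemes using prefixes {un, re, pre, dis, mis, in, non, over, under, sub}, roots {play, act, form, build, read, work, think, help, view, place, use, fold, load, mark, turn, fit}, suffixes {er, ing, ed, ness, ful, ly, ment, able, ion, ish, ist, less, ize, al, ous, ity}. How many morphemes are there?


Segmenting 'inload' against the inventory:
  'in' -> prefix (morpheme 1)
  'load' -> root (morpheme 2)
Total morphemes: 2

2


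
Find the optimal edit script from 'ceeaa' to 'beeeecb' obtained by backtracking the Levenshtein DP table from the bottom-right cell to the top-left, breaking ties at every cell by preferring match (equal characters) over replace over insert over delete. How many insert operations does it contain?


Edit distance = 5. Backtracking from cell (5, 7) with preference match > replace > insert > delete,
then listing the resulting alignment 'ceeaa' -> 'beeeecb' left to right:
  Step 1: insert 'b' [insertion #1]
  Step 2: insert 'e' [insertion #2]
  Step 3: replace c->e
  Step 4: keep 'e'
  Step 5: keep 'e'
  Step 6: replace a->c
  Step 7: replace a->b
Total insertions: 2

2


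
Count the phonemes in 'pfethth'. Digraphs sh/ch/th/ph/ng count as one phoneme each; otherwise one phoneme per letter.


Parsing 'pfethth' greedily, digraphs first:
  'p' -> consonant phoneme (phonemes so far: 1)
  'f' -> consonant phoneme (phonemes so far: 2)
  'e' -> vowel phoneme (phonemes so far: 3)
  'th' -> digraph (1 consonant phoneme) (phonemes so far: 4)
  'th' -> digraph (1 consonant phoneme) (phonemes so far: 5)
Total phonemes: 5

5


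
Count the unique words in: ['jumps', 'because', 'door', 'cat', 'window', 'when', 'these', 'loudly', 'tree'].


Listing all tokens and tracking unique types:
  Token 1: 'jumps' -> NEW (unique so far: 1)
  Token 2: 'because' -> NEW (unique so far: 2)
  Token 3: 'door' -> NEW (unique so far: 3)
  Token 4: 'cat' -> NEW (unique so far: 4)
  Token 5: 'window' -> NEW (unique so far: 5)
  Token 6: 'when' -> NEW (unique so far: 6)
  Token 7: 'these' -> NEW (unique so far: 7)
  Token 8: 'loudly' -> NEW (unique so far: 8)
  Token 9: 'tree' -> NEW (unique so far: 9)
Unique types: ('because', 'cat', 'door', 'jumps', 'loudly', 'these', 'tree', 'when', 'window')
Vocabulary size: 9

9


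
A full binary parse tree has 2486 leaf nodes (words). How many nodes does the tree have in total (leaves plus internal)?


Leaf nodes (terminals): 2486
Internal nodes = n - 1 = 2486 - 1 = 2485
Total = leaves + internal = 2486 + 2485 = 4971

4971


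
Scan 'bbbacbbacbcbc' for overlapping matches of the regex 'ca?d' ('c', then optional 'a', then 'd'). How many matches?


Pattern: ca?d means 'c', then optional 'a', then 'd'.
Scanning 'bbbacbbacbcbc' position-by-position:
  Pos 0: window 'bbb' -> no
  Pos 1: window 'bba' -> no
  Pos 2: window 'bac' -> no
  Pos 3: window 'acb' -> no
  Pos 4: window 'cbb' -> no
  Pos 5: window 'bba' -> no
  Pos 6: window 'bac' -> no
  Pos 7: window 'acb' -> no
  Pos 8: window 'cbc' -> no
  Pos 9: window 'bcb' -> no
  Pos 10: window 'cbc' -> no
  Pos 11: window 'bc' -> no
  Pos 12: window 'c' -> no
Total matches: 0

0


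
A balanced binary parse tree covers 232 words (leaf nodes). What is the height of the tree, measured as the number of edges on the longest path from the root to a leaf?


In a balanced binary tree with n leaves the deepest leaf is ceil(log2(n)) edges below the root.
log2(232) = 7.8580
ceil(7.8580) = 8
height (edges) = 8

8


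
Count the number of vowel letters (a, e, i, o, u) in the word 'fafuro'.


Scanning each character of 'fafuro':
  Position 1: 'f' -> consonant (running count: 0)
  Position 2: 'a' -> vowel (running count: 1)
  Position 3: 'f' -> consonant (running count: 1)
  Position 4: 'u' -> vowel (running count: 2)
  Position 5: 'r' -> consonant (running count: 2)
  Position 6: 'o' -> vowel (running count: 3)
Total vowels: 3

3


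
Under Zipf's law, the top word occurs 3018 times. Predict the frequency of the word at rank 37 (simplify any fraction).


Zipf's law: freq(rank) = f1 / rank
f1 = 3018, rank = 37
freq = 3018 / 37
GCD(3018, 37) = 1
Simplified: 3018/37

3018/37


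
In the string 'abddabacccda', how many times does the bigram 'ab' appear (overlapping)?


Scanning 'abddabacccda' for bigram 'ab':
  Position 0: 'ab' -> MATCH
  Position 1: 'bd' -> no
  Position 2: 'dd' -> no
  Position 3: 'da' -> no
  Position 4: 'ab' -> MATCH
  Position 5: 'ba' -> no
  Position 6: 'ac' -> no
  Position 7: 'cc' -> no
  Position 8: 'cc' -> no
  Position 9: 'cd' -> no
  Position 10: 'da' -> no
Total matches: 2

2


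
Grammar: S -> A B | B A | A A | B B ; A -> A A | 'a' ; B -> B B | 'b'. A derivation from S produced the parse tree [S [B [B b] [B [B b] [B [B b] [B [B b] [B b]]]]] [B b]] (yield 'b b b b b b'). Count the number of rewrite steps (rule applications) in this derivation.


Every bracketed nonterminal node [X ...] in the tree is produced by exactly one rule application.
Reading the tree off as a leftmost derivation:
  Step 1: S  =>  B B   (applied S -> B B)
  Step 2: B B  =>  B B B   (applied B -> B B)
  Step 3: B B B  =>  b B B   (applied B -> b)
  Step 4: b B B  =>  b B B B   (applied B -> B B)
  Step 5: b B B B  =>  b b B B   (applied B -> b)
  Step 6: b b B B  =>  b b B B B   (applied B -> B B)
  Step 7: b b B B B  =>  b b b B B   (applied B -> b)
  Step 8: b b b B B  =>  b b b B B B   (applied B -> B B)
  Step 9: b b b B B B  =>  b b b b B B   (applied B -> b)
  Step 10: b b b b B B  =>  b b b b b B   (applied B -> b)
  Step 11: b b b b b B  =>  b b b b b b   (applied B -> b)
Final yield: b b b b b b
Total rewrite steps: 11

11


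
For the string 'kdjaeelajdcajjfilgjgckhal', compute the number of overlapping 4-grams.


String 'kdjaeelajdcajjfilgjgckhal' has length L = 25.
Number of overlapping n-grams = L - n + 1
Substituting: 25 - 4 + 1 = 22

22


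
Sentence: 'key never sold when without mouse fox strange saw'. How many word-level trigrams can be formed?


Word trigrams from [9] words:
  Trigram 1: (key never sold)
  Trigram 2: (never sold when)
  Trigram 3: (sold when without)
  Trigram 4: (when without mouse)
  Trigram 5: (without mouse fox)
  Trigram 6: (mouse fox strange)
  Trigram 7: (fox strange saw)
Total word trigrams: 9 - 2 = 7

7


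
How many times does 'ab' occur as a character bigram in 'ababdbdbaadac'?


Scanning 'ababdbdbaadac' for bigram 'ab':
  Position 0: 'ab' -> MATCH
  Position 1: 'ba' -> no
  Position 2: 'ab' -> MATCH
  Position 3: 'bd' -> no
  Position 4: 'db' -> no
  Position 5: 'bd' -> no
  Position 6: 'db' -> no
  Position 7: 'ba' -> no
  Position 8: 'aa' -> no
  Position 9: 'ad' -> no
  Position 10: 'da' -> no
  Position 11: 'ac' -> no
Total matches: 2

2


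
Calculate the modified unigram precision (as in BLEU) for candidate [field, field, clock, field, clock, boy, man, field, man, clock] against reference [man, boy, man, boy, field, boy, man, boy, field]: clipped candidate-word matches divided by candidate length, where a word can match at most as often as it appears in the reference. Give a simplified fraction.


Reference word counts: {'boy': 4, 'field': 2, 'man': 3}
Checking each candidate word (with clipping):
  'field' -> in reference (ref count 2, used 1/2) -> match (matches: 1)
  'field' -> in reference (ref count 2, used 2/2) -> match (matches: 2)
  'clock' -> not in reference -> no match (matches: 2)
  'field' -> ref count 2 already used up (2/2) -> clipped, no match (matches: 2)
  'clock' -> not in reference -> no match (matches: 2)
  'boy' -> in reference (ref count 4, used 1/4) -> match (matches: 3)
  'man' -> in reference (ref count 3, used 1/3) -> match (matches: 4)
  'field' -> ref count 2 already used up (2/2) -> clipped, no match (matches: 4)
  'man' -> in reference (ref count 3, used 2/3) -> match (matches: 5)
  'clock' -> not in reference -> no match (matches: 5)
Clipped matches: 5, Candidate length: 10
Precision = 5/10 = 1/2

1/2


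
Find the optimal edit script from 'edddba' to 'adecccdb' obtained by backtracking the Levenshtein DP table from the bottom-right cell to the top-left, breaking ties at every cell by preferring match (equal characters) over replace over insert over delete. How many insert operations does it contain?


Edit distance = 6. Backtracking from cell (6, 8) with preference match > replace > insert > delete,
then listing the resulting alignment 'edddba' -> 'adecccdb' left to right:
  Step 1: insert 'a' [insertion #1]
  Step 2: insert 'd' [insertion #2]
  Step 3: keep 'e'
  Step 4: insert 'c' [insertion #3]
  Step 5: replace d->c
  Step 6: replace d->c
  Step 7: keep 'd'
  Step 8: keep 'b'
  Step 9: delete 'a'
Total insertions: 3

3


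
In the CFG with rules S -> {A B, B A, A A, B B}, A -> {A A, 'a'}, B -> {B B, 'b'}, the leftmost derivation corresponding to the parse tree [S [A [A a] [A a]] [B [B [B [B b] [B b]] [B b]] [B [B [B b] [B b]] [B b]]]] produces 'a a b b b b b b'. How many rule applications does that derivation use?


Every bracketed nonterminal node [X ...] in the tree is produced by exactly one rule application.
Reading the tree off as a leftmost derivation:
  Step 1: S  =>  A B   (applied S -> A B)
  Step 2: A B  =>  A A B   (applied A -> A A)
  Step 3: A A B  =>  a A B   (applied A -> a)
  Step 4: a A B  =>  a a B   (applied A -> a)
  Step 5: a a B  =>  a a B B   (applied B -> B B)
  Step 6: a a B B  =>  a a B B B   (applied B -> B B)
  Step 7: a a B B B  =>  a a B B B B   (applied B -> B B)
  Step 8: a a B B B B  =>  a a b B B B   (applied B -> b)
  Step 9: a a b B B B  =>  a a b b B B   (applied B -> b)
  Step 10: a a b b B B  =>  a a b b b B   (applied B -> b)
  Step 11: a a b b b B  =>  a a b b b B B   (applied B -> B B)
  Step 12: a a b b b B B  =>  a a b b b B B B   (applied B -> B B)
  Step 13: a a b b b B B B  =>  a a b b b b B B   (applied B -> b)
  Step 14: a a b b b b B B  =>  a a b b b b b B   (applied B -> b)
  Step 15: a a b b b b b B  =>  a a b b b b b b   (applied B -> b)
Final yield: a a b b b b b b
Total rewrite steps: 15

15


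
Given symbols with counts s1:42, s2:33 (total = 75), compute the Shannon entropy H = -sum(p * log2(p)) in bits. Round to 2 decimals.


Computing entropy H = -sum(p_i * log2(p_i)):
  s1: p = 42/75 = 0.5600, -p*log2(p) = 0.4684
  s2: p = 33/75 = 0.4400, -p*log2(p) = 0.5211
H = sum of terms = 0.9895
Rounded to 2 decimals: 0.99

0.99


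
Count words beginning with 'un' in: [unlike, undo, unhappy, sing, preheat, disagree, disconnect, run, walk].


Checking each word for prefix 'un':
  'unlike' -> YES, starts with 'un' (count: 1)
  'undo' -> YES, starts with 'un' (count: 2)
  'unhappy' -> YES, starts with 'un' (count: 3)
  'sing' -> no (count: 3)
  'preheat' -> no (count: 3)
  'disagree' -> no (count: 3)
  'disconnect' -> no (count: 3)
  'run' -> no (count: 3)
  'walk' -> no (count: 3)
Total with prefix 'un': 3

3


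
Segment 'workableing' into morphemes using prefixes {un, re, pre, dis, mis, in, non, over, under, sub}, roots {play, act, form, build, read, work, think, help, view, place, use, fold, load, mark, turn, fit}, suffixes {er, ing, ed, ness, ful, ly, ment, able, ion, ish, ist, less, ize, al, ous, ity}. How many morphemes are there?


Segmenting 'workableing' against the inventory:
  'work' -> root (morpheme 1)
  'able' -> suffix (morpheme 2)
  'ing' -> suffix (morpheme 3)
Total morphemes: 3

3


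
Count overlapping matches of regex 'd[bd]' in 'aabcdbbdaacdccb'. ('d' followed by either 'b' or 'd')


Pattern: d[bd] means 'd' followed by either 'b' or 'd'.
Scanning 'aabcdbbdaacdccb' position-by-position:
  Pos 0: window 'aa' -> no
  Pos 1: window 'ab' -> no
  Pos 2: window 'bc' -> no
  Pos 3: window 'cd' -> no
  Pos 4: window 'db' -> MATCH
  Pos 5: window 'bb' -> no
  Pos 6: window 'bd' -> no
  Pos 7: window 'da' -> no
  Pos 8: window 'aa' -> no
  Pos 9: window 'ac' -> no
  Pos 10: window 'cd' -> no
  Pos 11: window 'dc' -> no
  Pos 12: window 'cc' -> no
  Pos 13: window 'cb' -> no
  Pos 14: window 'b' -> no
Total matches: 1

1


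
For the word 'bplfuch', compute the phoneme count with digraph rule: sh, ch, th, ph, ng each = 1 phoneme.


Parsing 'bplfuch' greedily, digraphs first:
  'b' -> consonant phoneme (phonemes so far: 1)
  'p' -> consonant phoneme (phonemes so far: 2)
  'l' -> consonant phoneme (phonemes so far: 3)
  'f' -> consonant phoneme (phonemes so far: 4)
  'u' -> vowel phoneme (phonemes so far: 5)
  'ch' -> digraph (1 consonant phoneme) (phonemes so far: 6)
Total phonemes: 6

6


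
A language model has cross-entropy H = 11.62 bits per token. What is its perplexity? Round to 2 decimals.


Perplexity formula: PP = 2^H
H = 11.62
PP = 2^11.62
Decompose: 2^11.62 = 2^11 * 2^0.62
2^11 = 2048, 2^0.62 ~ 1.5368752
PP ~ 2048 * 1.5368752 = 3147.5204096
Rounded to 2 decimals: 3147.52

3147.52


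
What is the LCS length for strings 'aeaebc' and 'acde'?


DP table for LCS of 'aeaebc' and 'acde':
       a  c  d  e
    0  0  0  0  0
  a 0  1  1  1  1
  e 0  1  1  1  2
  a 0  1  1  1  2
  e 0  1  1  1  2
  b 0  1  1  1  2
  c 0  1  2  2  2
LCS: 'ae'
LCS length = 2

2


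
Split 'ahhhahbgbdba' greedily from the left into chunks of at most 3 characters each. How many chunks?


'ahhhahbgbdba' has 12 characters.
Chunking with max size 3:
  Chunk 1: 'ahh' (positions 0-2)
  Chunk 2: 'hah' (positions 3-5)
  Chunk 3: 'bgb' (positions 6-8)
  Chunk 4: 'dba' (positions 9-11)
Total chunks: ceil(12 / 3) = 4

4


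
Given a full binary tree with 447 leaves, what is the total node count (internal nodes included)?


Leaf nodes (terminals): 447
Internal nodes = n - 1 = 447 - 1 = 446
Total = leaves + internal = 447 + 446 = 893

893


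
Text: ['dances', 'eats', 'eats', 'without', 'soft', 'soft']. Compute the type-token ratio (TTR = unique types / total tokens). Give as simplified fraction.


Tokens: 6
Unique types: ('dances', 'eats', 'soft', 'without') = 4
TTR = 4/6
Simplify: divide both by 2 -> 2/3
TTR = 2/3

2/3


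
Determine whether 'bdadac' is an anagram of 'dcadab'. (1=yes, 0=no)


Sort characters of 'bdadac': 'aabcdd'
Sort characters of 'dcadab': 'aabcdd'
Sorted forms match -> they ARE anagrams
Result: 1

1


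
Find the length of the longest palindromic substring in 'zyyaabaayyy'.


Scanning 'zyyaabaayyy' for palindromic substrings.
Substring at positions 1-9: 'yyaabaayy'.
Check: reverse('yyaabaayy') = 'yyaabaayy' -> palindrome confirmed.
Neighbouring characters ('z' / 'y') break symmetry, so it cannot extend further.
No longer palindromic substring exists; longest length = 9

9


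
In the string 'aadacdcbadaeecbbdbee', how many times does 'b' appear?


Scanning 'aadacdcbadaeecbbdbee' for 'b':
  Position 7: 'b' -> MATCH (count: 1)
  Position 14: 'b' -> MATCH (count: 2)
  Position 15: 'b' -> MATCH (count: 3)
  Position 17: 'b' -> MATCH (count: 4)
Total occurrences of 'b': 4

4


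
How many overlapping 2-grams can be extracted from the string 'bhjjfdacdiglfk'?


String 'bhjjfdacdiglfk' has length L = 14.
Number of overlapping n-grams = L - n + 1
Substituting: 14 - 2 + 1 = 13

13


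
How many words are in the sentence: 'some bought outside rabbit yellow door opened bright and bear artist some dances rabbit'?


Counting words by splitting on spaces:
  Word 1: 'some'
  Word 2: 'bought'
  Word 3: 'outside'
  Word 4: 'rabbit'
  Word 5: 'yellow'
  Word 6: 'door'
  Word 7: 'opened'
  Word 8: 'bright'
  Word 9: 'and'
  Word 10: 'bear'
  Word 11: 'artist'
  Word 12: 'some'
  Word 13: 'dances'
  Word 14: 'rabbit'
Total words: 14

14


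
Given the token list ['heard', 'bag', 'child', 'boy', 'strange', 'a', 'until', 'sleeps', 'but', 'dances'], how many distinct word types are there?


Listing all tokens and tracking unique types:
  Token 1: 'heard' -> NEW (unique so far: 1)
  Token 2: 'bag' -> NEW (unique so far: 2)
  Token 3: 'child' -> NEW (unique so far: 3)
  Token 4: 'boy' -> NEW (unique so far: 4)
  Token 5: 'strange' -> NEW (unique so far: 5)
  Token 6: 'a' -> NEW (unique so far: 6)
  Token 7: 'until' -> NEW (unique so far: 7)
  Token 8: 'sleeps' -> NEW (unique so far: 8)
  Token 9: 'but' -> NEW (unique so far: 9)
  Token 10: 'dances' -> NEW (unique so far: 10)
Unique types: ('a', 'bag', 'boy', 'but', 'child', 'dances', 'heard', 'sleeps', 'strange', 'until')
Vocabulary size: 10

10


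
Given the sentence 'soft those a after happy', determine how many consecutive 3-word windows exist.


Word trigrams from [5] words:
  Trigram 1: (soft those a)
  Trigram 2: (those a after)
  Trigram 3: (a after happy)
Total word trigrams: 5 - 2 = 3

3


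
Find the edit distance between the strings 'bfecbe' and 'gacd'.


Building DP table for s1='bfecbe' (len 6) and s2='gacd' (len 4):
       g  a  c  d
    0  1  2  3  4
  b 1  1  2  3  4
  f 2  2  2  3  4
  e 3  3  3  3  4
  c 4  4  4  3  4
  b 5  5  5  4  4
  e 6  6  6  5  5
Edit distance = dp[6][4] = 5

5


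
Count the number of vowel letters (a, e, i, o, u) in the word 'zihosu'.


Scanning each character of 'zihosu':
  Position 1: 'z' -> consonant (running count: 0)
  Position 2: 'i' -> vowel (running count: 1)
  Position 3: 'h' -> consonant (running count: 1)
  Position 4: 'o' -> vowel (running count: 2)
  Position 5: 's' -> consonant (running count: 2)
  Position 6: 'u' -> vowel (running count: 3)
Total vowels: 3

3


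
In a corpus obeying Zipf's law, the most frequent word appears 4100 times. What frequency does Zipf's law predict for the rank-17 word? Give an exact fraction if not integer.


Zipf's law: freq(rank) = f1 / rank
f1 = 4100, rank = 17
freq = 4100 / 17
GCD(4100, 17) = 1
Simplified: 4100/17

4100/17


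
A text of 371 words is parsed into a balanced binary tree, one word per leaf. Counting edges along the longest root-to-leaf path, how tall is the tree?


In a balanced binary tree with n leaves the deepest leaf is ceil(log2(n)) edges below the root.
log2(371) = 8.5353
ceil(8.5353) = 9
height (edges) = 9

9


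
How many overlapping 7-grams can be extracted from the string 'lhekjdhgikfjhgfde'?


String 'lhekjdhgikfjhgfde' has length L = 17.
Number of overlapping n-grams = L - n + 1
Substituting: 17 - 7 + 1 = 11

11


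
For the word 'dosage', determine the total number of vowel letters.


Scanning each character of 'dosage':
  Position 1: 'd' -> consonant (running count: 0)
  Position 2: 'o' -> vowel (running count: 1)
  Position 3: 's' -> consonant (running count: 1)
  Position 4: 'a' -> vowel (running count: 2)
  Position 5: 'g' -> consonant (running count: 2)
  Position 6: 'e' -> vowel (running count: 3)
Total vowels: 3

3


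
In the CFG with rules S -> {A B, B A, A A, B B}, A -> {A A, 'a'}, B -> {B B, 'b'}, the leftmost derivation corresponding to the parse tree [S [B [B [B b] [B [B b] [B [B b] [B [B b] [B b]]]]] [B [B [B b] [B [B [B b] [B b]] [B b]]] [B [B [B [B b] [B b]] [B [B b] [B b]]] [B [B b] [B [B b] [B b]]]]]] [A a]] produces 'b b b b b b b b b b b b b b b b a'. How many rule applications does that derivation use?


Every bracketed nonterminal node [X ...] in the tree is produced by exactly one rule application.
Reading the tree off as a leftmost derivation:
  Step 1: S  =>  B A   (applied S -> B A)
  Step 2: B A  =>  B B A   (applied B -> B B)
  Step 3: B B A  =>  B B B A   (applied B -> B B)
  Step 4: B B B A  =>  b B B A   (applied B -> b)
  Step 5: b B B A  =>  b B B B A   (applied B -> B B)
  Step 6: b B B B A  =>  b b B B A   (applied B -> b)
  Step 7: b b B B A  =>  b b B B B A   (applied B -> B B)
  Step 8: b b B B B A  =>  b b b B B A   (applied B -> b)
  Step 9: b b b B B A  =>  b b b B B B A   (applied B -> B B)
  Step 10: b b b B B B A  =>  b b b b B B A   (applied B -> b)
  Step 11: b b b b B B A  =>  b b b b b B A   (applied B -> b)
  Step 12: b b b b b B A  =>  b b b b b B B A   (applied B -> B B)
  Step 13: b b b b b B B A  =>  b b b b b B B B A   (applied B -> B B)
  Step 14: b b b b b B B B A  =>  b b b b b b B B A   (applied B -> b)
  Step 15: b b b b b b B B A  =>  b b b b b b B B B A   (applied B -> B B)
  Step 16: b b b b b b B B B A  =>  b b b b b b B B B B A   (applied B -> B B)
  Step 17: b b b b b b B B B B A  =>  b b b b b b b B B B A   (applied B -> b)
  Step 18: b b b b b b b B B B A  =>  b b b b b b b b B B A   (applied B -> b)
  Step 19: b b b b b b b b B B A  =>  b b b b b b b b b B A   (applied B -> b)
  Step 20: b b b b b b b b b B A  =>  b b b b b b b b b B B A   (applied B -> B B)
  Step 21: b b b b b b b b b B B A  =>  b b b b b b b b b B B B A   (applied B -> B B)
  Step 22: b b b b b b b b b B B B A  =>  b b b b b b b b b B B B B A   (applied B -> B B)
  Step 23: b b b b b b b b b B B B B A  =>  b b b b b b b b b b B B B A   (applied B -> b)
  Step 24: b b b b b b b b b b B B B A  =>  b b b b b b b b b b b B B A   (applied B -> b)
  Step 25: b b b b b b b b b b b B B A  =>  b b b b b b b b b b b B B B A   (applied B -> B B)
  Step 26: b b b b b b b b b b b B B B A  =>  b b b b b b b b b b b b B B A   (applied B -> b)
  Step 27: b b b b b b b b b b b b B B A  =>  b b b b b b b b b b b b b B A   (applied B -> b)
  Step 28: b b b b b b b b b b b b b B A  =>  b b b b b b b b b b b b b B B A   (applied B -> B B)
  Step 29: b b b b b b b b b b b b b B B A  =>  b b b b b b b b b b b b b b B A   (applied B -> b)
  Step 30: b b b b b b b b b b b b b b B A  =>  b b b b b b b b b b b b b b B B A   (applied B -> B B)
  Step 31: b b b b b b b b b b b b b b B B A  =>  b b b b b b b b b b b b b b b B A   (applied B -> b)
  Step 32: b b b b b b b b b b b b b b b B A  =>  b b b b b b b b b b b b b b b b A   (applied B -> b)
  Step 33: b b b b b b b b b b b b b b b b A  =>  b b b b b b b b b b b b b b b b a   (applied A -> a)
Final yield: b b b b b b b b b b b b b b b b a
Total rewrite steps: 33

33


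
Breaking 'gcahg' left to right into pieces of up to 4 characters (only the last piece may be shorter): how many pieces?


'gcahg' has 5 characters.
Chunking with max size 4:
  Chunk 1: 'gcah' (positions 0-3)
  Chunk 2: 'g' (positions 4-4)
Total chunks: ceil(5 / 4) = 2

2


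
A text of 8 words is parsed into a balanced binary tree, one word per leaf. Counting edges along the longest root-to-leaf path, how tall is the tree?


In a balanced binary tree with n leaves the deepest leaf is ceil(log2(n)) edges below the root.
log2(8) = 3.0000
ceil(3.0000) = 3
height (edges) = 3

3


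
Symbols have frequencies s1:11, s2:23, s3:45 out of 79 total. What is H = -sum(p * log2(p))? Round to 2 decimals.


Computing entropy H = -sum(p_i * log2(p_i)):
  s1: p = 11/79 = 0.1392, -p*log2(p) = 0.3960
  s2: p = 23/79 = 0.2911, -p*log2(p) = 0.5183
  s3: p = 45/79 = 0.5696, -p*log2(p) = 0.4625
H = sum of terms = 1.3768
Rounded to 2 decimals: 1.38

1.38


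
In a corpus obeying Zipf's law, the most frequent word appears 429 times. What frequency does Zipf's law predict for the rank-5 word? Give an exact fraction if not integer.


Zipf's law: freq(rank) = f1 / rank
f1 = 429, rank = 5
freq = 429 / 5
GCD(429, 5) = 1
Simplified: 429/5

429/5


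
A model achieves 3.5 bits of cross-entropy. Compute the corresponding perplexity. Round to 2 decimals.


Perplexity formula: PP = 2^H
H = 3.5
PP = 2^3.5
Decompose: 2^3.5 = 2^3 * 2^0.5 = 2^3 * sqrt(2)
2^3 = 8, sqrt(2) ~ 1.4142136
PP ~ 8 * 1.4142136 = 11.3137088
Rounded to 2 decimals: 11.31

11.31


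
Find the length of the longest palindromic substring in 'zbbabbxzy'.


Scanning 'zbbabbxzy' for palindromic substrings.
Substring at positions 1-5: 'bbabb'.
Check: reverse('bbabb') = 'bbabb' -> palindrome confirmed.
Neighbouring characters ('z' / 'x') break symmetry, so it cannot extend further.
No longer palindromic substring exists; longest length = 5

5


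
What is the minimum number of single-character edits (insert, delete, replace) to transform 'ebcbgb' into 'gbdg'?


Building DP table for s1='ebcbgb' (len 6) and s2='gbdg' (len 4):
       g  b  d  g
    0  1  2  3  4
  e 1  1  2  3  4
  b 2  2  1  2  3
  c 3  3  2  2  3
  b 4  4  3  3  3
  g 5  4  4  4  3
  b 6  5  4  5  4
Edit distance = dp[6][4] = 4

4


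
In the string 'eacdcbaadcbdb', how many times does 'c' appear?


Scanning 'eacdcbaadcbdb' for 'c':
  Position 2: 'c' -> MATCH (count: 1)
  Position 4: 'c' -> MATCH (count: 2)
  Position 9: 'c' -> MATCH (count: 3)
Total occurrences of 'c': 3

3


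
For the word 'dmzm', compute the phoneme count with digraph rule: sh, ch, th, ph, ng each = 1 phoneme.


Parsing 'dmzm' greedily, digraphs first:
  'd' -> consonant phoneme (phonemes so far: 1)
  'm' -> consonant phoneme (phonemes so far: 2)
  'z' -> consonant phoneme (phonemes so far: 3)
  'm' -> consonant phoneme (phonemes so far: 4)
Total phonemes: 4

4


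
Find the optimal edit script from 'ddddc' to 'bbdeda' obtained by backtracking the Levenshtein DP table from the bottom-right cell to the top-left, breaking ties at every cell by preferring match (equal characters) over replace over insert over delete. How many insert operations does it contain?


Edit distance = 4. Backtracking from cell (5, 6) with preference match > replace > insert > delete,
then listing the resulting alignment 'ddddc' -> 'bbdeda' left to right:
  Step 1: insert 'b' [insertion #1]
  Step 2: replace d->b
  Step 3: keep 'd'
  Step 4: replace d->e
  Step 5: keep 'd'
  Step 6: replace c->a
Total insertions: 1

1
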